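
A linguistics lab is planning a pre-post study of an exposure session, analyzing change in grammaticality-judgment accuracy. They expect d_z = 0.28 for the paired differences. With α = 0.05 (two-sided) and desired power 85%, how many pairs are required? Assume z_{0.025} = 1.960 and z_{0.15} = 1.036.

n = 115 pairs

For a paired (one-sample on differences) test: n = ((z_{α/2} + z_β) / d)².
z_{α/2} + z_β = 1.960 + 1.036 = 2.996.
n = (2.996 / 0.28)² = 10.700² = 114.49.
Round up.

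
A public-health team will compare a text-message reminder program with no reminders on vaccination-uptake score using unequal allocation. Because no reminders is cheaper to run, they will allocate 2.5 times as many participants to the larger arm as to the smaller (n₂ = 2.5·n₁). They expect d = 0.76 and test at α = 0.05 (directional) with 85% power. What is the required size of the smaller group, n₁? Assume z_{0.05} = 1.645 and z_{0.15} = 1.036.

With allocation ratio k = n₂/n₁ = 2.5, Var(x̄₁−x̄₂) = σ²(1/n₁ + 1/(k·n₁)) = σ²·(k+1)/(k·n₁).
So n₁ = (1 + 1/k)·((z_{α} + z_β)/d)² = 1.400 × (2.681/0.76)².
n₁ = 1.400 × 12.44 = 17.4.
Round up: n₁ = 18, giving n₂ = 2.5 × 18 = 45.

n₁ = 18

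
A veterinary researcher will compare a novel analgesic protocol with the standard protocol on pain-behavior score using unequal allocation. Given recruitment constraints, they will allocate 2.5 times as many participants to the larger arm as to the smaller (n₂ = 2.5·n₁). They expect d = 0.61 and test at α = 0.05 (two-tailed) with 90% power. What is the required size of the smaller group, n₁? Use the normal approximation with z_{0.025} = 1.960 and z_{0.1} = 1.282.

With allocation ratio k = n₂/n₁ = 2.5, Var(x̄₁−x̄₂) = σ²(1/n₁ + 1/(k·n₁)) = σ²·(k+1)/(k·n₁).
So n₁ = (1 + 1/k)·((z_{α/2} + z_β)/d)² = 1.400 × (3.242/0.61)².
n₁ = 1.400 × 28.25 = 39.5.
Round up: n₁ = 40, giving n₂ = 2.5 × 40 = 100.

n₁ = 40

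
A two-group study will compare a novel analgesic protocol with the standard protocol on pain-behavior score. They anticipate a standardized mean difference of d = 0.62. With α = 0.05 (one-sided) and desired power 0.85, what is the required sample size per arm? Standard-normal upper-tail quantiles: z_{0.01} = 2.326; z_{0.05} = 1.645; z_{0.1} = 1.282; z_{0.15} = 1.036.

For two independent groups with equal n: n = 2·((z_{α} + z_β) / d)².
z_{α} + z_β = 1.645 + 1.036 = 2.681.
n = 2 × (2.681 / 0.62)² = 2 × 4.324² = 2 × 18.70 = 37.4.
Round up to the next whole participant.

n = 38 per group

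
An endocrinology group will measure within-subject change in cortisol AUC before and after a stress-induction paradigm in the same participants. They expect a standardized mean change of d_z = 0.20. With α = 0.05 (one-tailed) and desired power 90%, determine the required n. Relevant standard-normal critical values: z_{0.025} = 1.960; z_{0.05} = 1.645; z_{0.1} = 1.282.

For a paired (one-sample on differences) test: n = ((z_{α} + z_β) / d)².
z_{α} + z_β = 1.645 + 1.282 = 2.927.
n = (2.927 / 0.20)² = 14.635² = 214.18.
Round up.

n = 215 pairs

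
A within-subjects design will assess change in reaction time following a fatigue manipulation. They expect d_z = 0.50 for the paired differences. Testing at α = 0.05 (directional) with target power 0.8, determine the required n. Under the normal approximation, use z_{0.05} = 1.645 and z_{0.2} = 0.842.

For a paired (one-sample on differences) test: n = ((z_{α} + z_β) / d)².
z_{α} + z_β = 1.645 + 0.842 = 2.487.
n = (2.487 / 0.50)² = 4.974² = 24.74.
Round up.

n = 25 pairs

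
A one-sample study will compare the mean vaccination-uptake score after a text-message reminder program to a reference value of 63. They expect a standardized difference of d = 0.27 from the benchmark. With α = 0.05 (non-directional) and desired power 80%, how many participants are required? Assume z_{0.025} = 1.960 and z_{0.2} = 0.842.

For a one-sample test: n = ((z_{α/2} + z_β) / d)².
z_{α/2} + z_β = 1.960 + 0.842 = 2.802.
n = (2.802 / 0.27)² = 10.378² = 107.70.
Round up.

n = 108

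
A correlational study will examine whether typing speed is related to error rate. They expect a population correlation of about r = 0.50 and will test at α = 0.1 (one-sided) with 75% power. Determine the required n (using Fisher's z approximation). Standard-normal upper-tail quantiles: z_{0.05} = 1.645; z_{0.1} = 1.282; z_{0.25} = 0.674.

n = 16

Fisher's z: C = ½·ln((1+r)/(1−r)) = ½·ln(3.0000) = 0.5493.
n = ((z_{α} + z_β)/C)² + 3.
(1.282 + 0.674) / 0.5493 = 1.956 / 0.5493 = 3.561.
n = 3.561² + 3 = 12.68 + 3 = 15.7.
Round up.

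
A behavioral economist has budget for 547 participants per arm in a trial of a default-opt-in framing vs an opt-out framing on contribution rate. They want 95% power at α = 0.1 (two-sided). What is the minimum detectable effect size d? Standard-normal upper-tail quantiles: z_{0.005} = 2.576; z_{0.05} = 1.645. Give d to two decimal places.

For two independent groups of n = 547 each: d_min = (z_{α/2} + z_β)·√(2/n).
z-sum = 1.645 + 1.645 = 3.290.
d_min = 3.290 × √(2/547) = 3.290 × 0.0605 = 0.199.

d_min ≈ 0.20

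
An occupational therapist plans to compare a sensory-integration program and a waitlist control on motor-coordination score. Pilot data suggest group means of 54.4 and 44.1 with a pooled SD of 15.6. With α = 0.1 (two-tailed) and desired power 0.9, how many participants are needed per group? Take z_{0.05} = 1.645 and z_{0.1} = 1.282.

Cohen's d = |M₁ − M₂| / SD_pooled = |54.4 − 44.1| / 15.6 = 10.3 / 15.6 = 0.660.
For two independent groups with equal n: n = 2·((z_{α/2} + z_β) / d)².
z_{α/2} + z_β = 1.645 + 1.282 = 2.927.
n = 2 × (2.927 / 0.660)² = 2 × 4.435² = 2 × 19.67 = 39.3.
Round up to the next whole participant.

n = 40 per group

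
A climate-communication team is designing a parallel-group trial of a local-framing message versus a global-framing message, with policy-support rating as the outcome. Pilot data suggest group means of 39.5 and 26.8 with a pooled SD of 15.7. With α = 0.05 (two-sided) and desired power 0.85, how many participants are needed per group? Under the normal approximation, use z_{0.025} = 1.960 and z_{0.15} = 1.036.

n = 28 per group

Cohen's d = |M₁ − M₂| / SD_pooled = |39.5 − 26.8| / 15.7 = 12.7 / 15.7 = 0.809.
For two independent groups with equal n: n = 2·((z_{α/2} + z_β) / d)².
z_{α/2} + z_β = 1.960 + 1.036 = 2.996.
n = 2 × (2.996 / 0.809)² = 2 × 3.703² = 2 × 13.71 = 27.4.
Round up to the next whole participant.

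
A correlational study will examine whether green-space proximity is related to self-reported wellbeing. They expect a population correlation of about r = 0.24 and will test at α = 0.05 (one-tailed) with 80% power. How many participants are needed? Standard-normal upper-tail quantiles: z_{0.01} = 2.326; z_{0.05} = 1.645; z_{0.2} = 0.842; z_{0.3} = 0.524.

n = 107

Fisher's z: C = ½·ln((1+r)/(1−r)) = ½·ln(1.6316) = 0.2448.
n = ((z_{α} + z_β)/C)² + 3.
(1.645 + 0.842) / 0.2448 = 2.487 / 0.2448 = 10.159.
n = 10.159² + 3 = 103.21 + 3 = 106.2.
Round up.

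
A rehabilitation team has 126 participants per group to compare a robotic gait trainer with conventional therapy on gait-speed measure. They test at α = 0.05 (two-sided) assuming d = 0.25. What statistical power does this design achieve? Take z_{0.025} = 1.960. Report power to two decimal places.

power ≈ 0.51

For two equal groups, power = Φ(d·√(n/2) − z_{α/2}).
d·√(n/2) = 0.25 × √(126/2) = 0.25 × 7.937 = 1.984.
z_β = 1.984 − 1.960 = 0.024.
Power = Φ(0.024) = 0.510.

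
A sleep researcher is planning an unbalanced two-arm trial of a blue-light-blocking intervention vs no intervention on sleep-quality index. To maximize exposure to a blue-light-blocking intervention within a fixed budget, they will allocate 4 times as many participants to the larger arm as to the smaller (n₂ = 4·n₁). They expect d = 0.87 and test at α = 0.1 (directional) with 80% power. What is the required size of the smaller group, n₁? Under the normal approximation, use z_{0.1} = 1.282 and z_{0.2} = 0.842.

n₁ = 8

With allocation ratio k = n₂/n₁ = 4, Var(x̄₁−x̄₂) = σ²(1/n₁ + 1/(k·n₁)) = σ²·(k+1)/(k·n₁).
So n₁ = (1 + 1/k)·((z_{α} + z_β)/d)² = 1.250 × (2.124/0.87)².
n₁ = 1.250 × 5.96 = 7.5.
Round up: n₁ = 8, giving n₂ = 4 × 8 = 32.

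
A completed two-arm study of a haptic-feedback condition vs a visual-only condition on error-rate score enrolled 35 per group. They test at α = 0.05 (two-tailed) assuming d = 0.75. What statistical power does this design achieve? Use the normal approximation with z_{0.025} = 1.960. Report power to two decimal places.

For two equal groups, power = Φ(d·√(n/2) − z_{α/2}).
d·√(n/2) = 0.75 × √(35/2) = 0.75 × 4.183 = 3.137.
z_β = 3.137 − 1.960 = 1.177.
Power = Φ(1.177) = 0.880.

power ≈ 0.88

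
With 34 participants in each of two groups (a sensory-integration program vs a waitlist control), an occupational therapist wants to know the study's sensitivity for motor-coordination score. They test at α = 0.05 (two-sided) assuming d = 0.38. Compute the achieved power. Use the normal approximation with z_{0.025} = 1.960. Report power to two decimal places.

For two equal groups, power = Φ(d·√(n/2) − z_{α/2}).
d·√(n/2) = 0.38 × √(34/2) = 0.38 × 4.123 = 1.567.
z_β = 1.567 − 1.960 = -0.393.
Power = Φ(-0.393) = 0.347.

power ≈ 0.35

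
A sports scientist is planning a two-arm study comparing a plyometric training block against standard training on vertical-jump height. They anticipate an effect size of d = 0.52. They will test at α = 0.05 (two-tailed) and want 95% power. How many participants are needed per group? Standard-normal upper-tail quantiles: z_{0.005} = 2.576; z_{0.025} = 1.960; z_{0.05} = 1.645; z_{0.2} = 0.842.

n = 97 per group

For two independent groups with equal n: n = 2·((z_{α/2} + z_β) / d)².
z_{α/2} + z_β = 1.960 + 1.645 = 3.605.
n = 2 × (3.605 / 0.52)² = 2 × 6.933² = 2 × 48.06 = 96.1.
Round up to the next whole participant.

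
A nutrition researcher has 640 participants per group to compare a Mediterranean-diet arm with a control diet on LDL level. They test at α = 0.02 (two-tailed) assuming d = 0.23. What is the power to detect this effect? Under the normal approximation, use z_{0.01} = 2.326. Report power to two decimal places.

power ≈ 0.96

For two equal groups, power = Φ(d·√(n/2) − z_{α/2}).
d·√(n/2) = 0.23 × √(640/2) = 0.23 × 17.889 = 4.114.
z_β = 4.114 − 2.326 = 1.788.
Power = Φ(1.788) = 0.963.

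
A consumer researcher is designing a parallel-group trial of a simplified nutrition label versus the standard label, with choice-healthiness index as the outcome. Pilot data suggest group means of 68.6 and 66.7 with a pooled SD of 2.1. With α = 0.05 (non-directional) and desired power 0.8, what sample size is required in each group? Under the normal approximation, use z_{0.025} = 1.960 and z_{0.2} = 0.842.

n = 20 per group

Cohen's d = |M₁ − M₂| / SD_pooled = |68.6 − 66.7| / 2.1 = 1.9 / 2.1 = 0.905.
For two independent groups with equal n: n = 2·((z_{α/2} + z_β) / d)².
z_{α/2} + z_β = 1.960 + 0.842 = 2.802.
n = 2 × (2.802 / 0.905)² = 2 × 3.096² = 2 × 9.59 = 19.2.
Round up to the next whole participant.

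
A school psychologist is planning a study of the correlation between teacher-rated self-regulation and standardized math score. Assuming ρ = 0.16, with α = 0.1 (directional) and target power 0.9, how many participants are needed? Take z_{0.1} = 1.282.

Fisher's z: C = ½·ln((1+r)/(1−r)) = ½·ln(1.3810) = 0.1614.
n = ((z_{α} + z_β)/C)² + 3.
(1.282 + 1.282) / 0.1614 = 2.564 / 0.1614 = 15.886.
n = 15.886² + 3 = 252.36 + 3 = 255.4.
Round up.

n = 256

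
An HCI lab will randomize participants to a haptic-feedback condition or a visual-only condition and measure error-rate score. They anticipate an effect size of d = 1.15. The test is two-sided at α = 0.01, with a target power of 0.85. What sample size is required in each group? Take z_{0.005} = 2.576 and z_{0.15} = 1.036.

For two independent groups with equal n: n = 2·((z_{α/2} + z_β) / d)².
z_{α/2} + z_β = 2.576 + 1.036 = 3.612.
n = 2 × (3.612 / 1.15)² = 2 × 3.141² = 2 × 9.87 = 19.7.
Round up to the next whole participant.

n = 20 per group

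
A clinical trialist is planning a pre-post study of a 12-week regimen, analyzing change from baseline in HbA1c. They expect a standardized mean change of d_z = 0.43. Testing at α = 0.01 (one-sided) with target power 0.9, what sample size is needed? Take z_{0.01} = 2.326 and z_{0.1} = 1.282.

For a paired (one-sample on differences) test: n = ((z_{α} + z_β) / d)².
z_{α} + z_β = 2.326 + 1.282 = 3.608.
n = (3.608 / 0.43)² = 8.391² = 70.40.
Round up.

n = 71 pairs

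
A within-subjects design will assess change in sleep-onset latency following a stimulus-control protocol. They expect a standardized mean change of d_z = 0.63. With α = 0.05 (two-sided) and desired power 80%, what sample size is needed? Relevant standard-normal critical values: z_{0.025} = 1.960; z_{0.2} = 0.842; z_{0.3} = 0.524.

For a paired (one-sample on differences) test: n = ((z_{α/2} + z_β) / d)².
z_{α/2} + z_β = 1.960 + 0.842 = 2.802.
n = (2.802 / 0.63)² = 4.448² = 19.78.
Round up.

n = 20 pairs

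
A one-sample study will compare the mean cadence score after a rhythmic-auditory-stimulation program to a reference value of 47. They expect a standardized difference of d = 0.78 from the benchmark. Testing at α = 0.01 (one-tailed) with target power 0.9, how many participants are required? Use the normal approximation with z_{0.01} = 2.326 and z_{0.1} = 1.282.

For a one-sample test: n = ((z_{α} + z_β) / d)².
z_{α} + z_β = 2.326 + 1.282 = 3.608.
n = (3.608 / 0.78)² = 4.626² = 21.40.
Round up.

n = 22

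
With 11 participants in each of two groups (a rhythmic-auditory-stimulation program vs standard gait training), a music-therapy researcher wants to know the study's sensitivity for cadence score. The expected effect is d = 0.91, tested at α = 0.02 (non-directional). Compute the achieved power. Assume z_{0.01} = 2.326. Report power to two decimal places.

power ≈ 0.42

For two equal groups, power = Φ(d·√(n/2) − z_{α/2}).
d·√(n/2) = 0.91 × √(11/2) = 0.91 × 2.345 = 2.134.
z_β = 2.134 − 2.326 = -0.192.
Power = Φ(-0.192) = 0.424.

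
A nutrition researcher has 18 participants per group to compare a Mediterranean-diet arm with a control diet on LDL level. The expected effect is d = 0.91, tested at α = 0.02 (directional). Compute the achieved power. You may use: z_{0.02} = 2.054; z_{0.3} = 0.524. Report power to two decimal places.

For two equal groups, power = Φ(d·√(n/2) − z_{α}).
d·√(n/2) = 0.91 × √(18/2) = 0.91 × 3.000 = 2.730.
z_β = 2.730 − 2.054 = 0.676.
Power = Φ(0.676) = 0.750.

power ≈ 0.75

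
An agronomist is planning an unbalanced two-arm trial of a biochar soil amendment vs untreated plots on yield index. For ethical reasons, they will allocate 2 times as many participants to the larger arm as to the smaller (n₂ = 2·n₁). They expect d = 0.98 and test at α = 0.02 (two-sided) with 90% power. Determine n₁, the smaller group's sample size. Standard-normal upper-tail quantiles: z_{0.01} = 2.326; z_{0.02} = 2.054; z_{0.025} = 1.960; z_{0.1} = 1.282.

With allocation ratio k = n₂/n₁ = 2, Var(x̄₁−x̄₂) = σ²(1/n₁ + 1/(k·n₁)) = σ²·(k+1)/(k·n₁).
So n₁ = (1 + 1/k)·((z_{α/2} + z_β)/d)² = 1.500 × (3.608/0.98)².
n₁ = 1.500 × 13.55 = 20.3.
Round up: n₁ = 21, giving n₂ = 2 × 21 = 42.

n₁ = 21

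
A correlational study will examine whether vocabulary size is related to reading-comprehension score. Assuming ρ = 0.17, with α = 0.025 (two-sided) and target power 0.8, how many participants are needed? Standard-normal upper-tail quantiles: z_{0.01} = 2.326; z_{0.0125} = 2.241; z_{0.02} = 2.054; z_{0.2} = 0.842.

Fisher's z: C = ½·ln((1+r)/(1−r)) = ½·ln(1.4096) = 0.1717.
n = ((z_{α/2} + z_β)/C)² + 3.
(2.241 + 0.842) / 0.1717 = 3.083 / 0.1717 = 17.956.
n = 17.956² + 3 = 322.41 + 3 = 325.4.
Round up.

n = 326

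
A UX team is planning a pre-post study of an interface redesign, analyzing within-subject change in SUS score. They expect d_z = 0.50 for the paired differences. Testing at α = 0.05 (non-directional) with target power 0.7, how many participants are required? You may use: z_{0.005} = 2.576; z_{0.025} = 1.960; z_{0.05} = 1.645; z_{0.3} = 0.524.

n = 25 pairs

For a paired (one-sample on differences) test: n = ((z_{α/2} + z_β) / d)².
z_{α/2} + z_β = 1.960 + 0.524 = 2.484.
n = (2.484 / 0.50)² = 4.968² = 24.68.
Round up.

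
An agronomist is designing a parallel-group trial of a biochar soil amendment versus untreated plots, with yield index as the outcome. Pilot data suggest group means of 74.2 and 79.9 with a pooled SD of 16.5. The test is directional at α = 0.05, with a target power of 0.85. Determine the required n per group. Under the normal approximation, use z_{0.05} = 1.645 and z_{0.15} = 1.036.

n = 121 per group

Cohen's d = |M₁ − M₂| / SD_pooled = |74.2 − 79.9| / 16.5 = 5.7 / 16.5 = 0.345.
For two independent groups with equal n: n = 2·((z_{α} + z_β) / d)².
z_{α} + z_β = 1.645 + 1.036 = 2.681.
n = 2 × (2.681 / 0.345)² = 2 × 7.771² = 2 × 60.39 = 120.8.
Round up to the next whole participant.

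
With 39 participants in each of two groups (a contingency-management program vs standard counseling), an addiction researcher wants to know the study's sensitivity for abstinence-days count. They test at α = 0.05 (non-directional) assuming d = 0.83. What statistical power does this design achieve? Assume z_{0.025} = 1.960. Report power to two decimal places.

For two equal groups, power = Φ(d·√(n/2) − z_{α/2}).
d·√(n/2) = 0.83 × √(39/2) = 0.83 × 4.416 = 3.665.
z_β = 3.665 − 1.960 = 1.705.
Power = Φ(1.705) = 0.956.

power ≈ 0.96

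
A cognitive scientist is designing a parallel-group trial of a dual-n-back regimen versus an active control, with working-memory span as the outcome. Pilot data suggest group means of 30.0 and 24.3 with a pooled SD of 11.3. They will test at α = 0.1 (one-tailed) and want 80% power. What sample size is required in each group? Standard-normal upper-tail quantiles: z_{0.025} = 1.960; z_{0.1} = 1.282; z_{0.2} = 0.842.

Cohen's d = |M₁ − M₂| / SD_pooled = |30.0 − 24.3| / 11.3 = 5.7 / 11.3 = 0.504.
For two independent groups with equal n: n = 2·((z_{α} + z_β) / d)².
z_{α} + z_β = 1.282 + 0.842 = 2.124.
n = 2 × (2.124 / 0.504)² = 2 × 4.214² = 2 × 17.76 = 35.5.
Round up to the next whole participant.

n = 36 per group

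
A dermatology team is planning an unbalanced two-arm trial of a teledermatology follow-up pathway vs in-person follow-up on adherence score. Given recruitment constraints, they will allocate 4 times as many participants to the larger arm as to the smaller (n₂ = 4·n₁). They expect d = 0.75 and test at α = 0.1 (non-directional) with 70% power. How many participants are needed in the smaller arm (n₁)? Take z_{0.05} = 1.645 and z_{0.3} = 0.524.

n₁ = 11

With allocation ratio k = n₂/n₁ = 4, Var(x̄₁−x̄₂) = σ²(1/n₁ + 1/(k·n₁)) = σ²·(k+1)/(k·n₁).
So n₁ = (1 + 1/k)·((z_{α/2} + z_β)/d)² = 1.250 × (2.169/0.75)².
n₁ = 1.250 × 8.36 = 10.5.
Round up: n₁ = 11, giving n₂ = 4 × 11 = 44.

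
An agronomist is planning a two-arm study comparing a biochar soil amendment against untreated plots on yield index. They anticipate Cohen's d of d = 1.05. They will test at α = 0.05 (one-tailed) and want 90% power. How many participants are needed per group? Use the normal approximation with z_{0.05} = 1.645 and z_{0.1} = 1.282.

For two independent groups with equal n: n = 2·((z_{α} + z_β) / d)².
z_{α} + z_β = 1.645 + 1.282 = 2.927.
n = 2 × (2.927 / 1.05)² = 2 × 2.788² = 2 × 7.77 = 15.5.
Round up to the next whole participant.

n = 16 per group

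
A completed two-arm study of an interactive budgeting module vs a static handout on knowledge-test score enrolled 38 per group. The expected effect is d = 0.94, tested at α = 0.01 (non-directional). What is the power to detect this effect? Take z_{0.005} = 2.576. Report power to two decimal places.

For two equal groups, power = Φ(d·√(n/2) − z_{α/2}).
d·√(n/2) = 0.94 × √(38/2) = 0.94 × 4.359 = 4.097.
z_β = 4.097 − 2.576 = 1.521.
Power = Φ(1.521) = 0.936.

power ≈ 0.94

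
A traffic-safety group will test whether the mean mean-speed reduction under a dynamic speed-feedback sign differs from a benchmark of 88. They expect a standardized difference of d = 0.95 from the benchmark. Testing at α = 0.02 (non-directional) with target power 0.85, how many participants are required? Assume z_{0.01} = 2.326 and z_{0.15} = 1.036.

n = 13

For a one-sample test: n = ((z_{α/2} + z_β) / d)².
z_{α/2} + z_β = 2.326 + 1.036 = 3.362.
n = (3.362 / 0.95)² = 3.539² = 12.52.
Round up.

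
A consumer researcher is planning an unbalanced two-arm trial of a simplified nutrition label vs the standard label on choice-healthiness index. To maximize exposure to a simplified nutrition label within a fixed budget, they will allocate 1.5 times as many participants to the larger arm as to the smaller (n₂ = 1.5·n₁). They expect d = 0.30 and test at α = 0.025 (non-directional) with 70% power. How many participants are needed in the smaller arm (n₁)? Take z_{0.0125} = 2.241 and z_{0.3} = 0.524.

n₁ = 142

With allocation ratio k = n₂/n₁ = 1.5, Var(x̄₁−x̄₂) = σ²(1/n₁ + 1/(k·n₁)) = σ²·(k+1)/(k·n₁).
So n₁ = (1 + 1/k)·((z_{α/2} + z_β)/d)² = 1.667 × (2.765/0.30)².
n₁ = 1.667 × 84.95 = 141.6.
Round up: n₁ = 142, giving n₂ = 1.5 × 142 = 213.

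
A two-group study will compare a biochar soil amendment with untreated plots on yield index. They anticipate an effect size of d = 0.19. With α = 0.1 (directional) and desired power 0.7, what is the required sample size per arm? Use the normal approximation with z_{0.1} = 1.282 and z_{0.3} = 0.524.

For two independent groups with equal n: n = 2·((z_{α} + z_β) / d)².
z_{α} + z_β = 1.282 + 0.524 = 1.806.
n = 2 × (1.806 / 0.19)² = 2 × 9.505² = 2 × 90.35 = 180.7.
Round up to the next whole participant.

n = 181 per group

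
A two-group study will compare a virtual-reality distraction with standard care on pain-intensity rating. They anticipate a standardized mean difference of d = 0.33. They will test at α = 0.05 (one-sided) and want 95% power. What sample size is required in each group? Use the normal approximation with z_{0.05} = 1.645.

For two independent groups with equal n: n = 2·((z_{α} + z_β) / d)².
z_{α} + z_β = 1.645 + 1.645 = 3.290.
n = 2 × (3.290 / 0.33)² = 2 × 9.970² = 2 × 99.39 = 198.8.
Round up to the next whole participant.

n = 199 per group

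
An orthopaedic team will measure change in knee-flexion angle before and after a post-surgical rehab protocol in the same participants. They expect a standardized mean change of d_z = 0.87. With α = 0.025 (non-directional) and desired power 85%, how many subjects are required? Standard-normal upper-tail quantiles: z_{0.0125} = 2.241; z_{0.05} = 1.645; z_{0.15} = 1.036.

n = 15 pairs

For a paired (one-sample on differences) test: n = ((z_{α/2} + z_β) / d)².
z_{α/2} + z_β = 2.241 + 1.036 = 3.277.
n = (3.277 / 0.87)² = 3.767² = 14.19.
Round up.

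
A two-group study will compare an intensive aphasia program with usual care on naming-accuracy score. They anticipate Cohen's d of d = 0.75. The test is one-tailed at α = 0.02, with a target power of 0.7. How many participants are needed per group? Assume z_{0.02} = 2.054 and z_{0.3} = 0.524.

n = 24 per group

For two independent groups with equal n: n = 2·((z_{α} + z_β) / d)².
z_{α} + z_β = 2.054 + 0.524 = 2.578.
n = 2 × (2.578 / 0.75)² = 2 × 3.437² = 2 × 11.82 = 23.6.
Round up to the next whole participant.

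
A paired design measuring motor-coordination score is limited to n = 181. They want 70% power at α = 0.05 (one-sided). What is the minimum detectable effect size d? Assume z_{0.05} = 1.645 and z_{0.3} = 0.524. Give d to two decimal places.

For a single sample (or paired design) of n = 181: d_min = (z_{α} + z_β)/√n.
z-sum = 1.645 + 0.524 = 2.169.
d_min = 2.169 / √181 = 2.169 / 13.454 = 0.161.

d_min ≈ 0.16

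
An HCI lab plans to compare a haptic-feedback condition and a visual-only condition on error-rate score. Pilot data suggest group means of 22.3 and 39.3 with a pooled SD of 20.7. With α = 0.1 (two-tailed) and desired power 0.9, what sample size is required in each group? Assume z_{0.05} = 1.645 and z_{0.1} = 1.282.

n = 26 per group

Cohen's d = |M₁ − M₂| / SD_pooled = |22.3 − 39.3| / 20.7 = 17.0 / 20.7 = 0.821.
For two independent groups with equal n: n = 2·((z_{α/2} + z_β) / d)².
z_{α/2} + z_β = 1.645 + 1.282 = 2.927.
n = 2 × (2.927 / 0.821)² = 2 × 3.565² = 2 × 12.71 = 25.4.
Round up to the next whole participant.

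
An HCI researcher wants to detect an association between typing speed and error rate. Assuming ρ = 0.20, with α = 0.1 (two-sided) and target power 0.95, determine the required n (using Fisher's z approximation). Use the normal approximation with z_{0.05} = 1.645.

n = 267

Fisher's z: C = ½·ln((1+r)/(1−r)) = ½·ln(1.5000) = 0.2027.
n = ((z_{α/2} + z_β)/C)² + 3.
(1.645 + 1.645) / 0.2027 = 3.290 / 0.2027 = 16.231.
n = 16.231² + 3 = 263.44 + 3 = 266.4.
Round up.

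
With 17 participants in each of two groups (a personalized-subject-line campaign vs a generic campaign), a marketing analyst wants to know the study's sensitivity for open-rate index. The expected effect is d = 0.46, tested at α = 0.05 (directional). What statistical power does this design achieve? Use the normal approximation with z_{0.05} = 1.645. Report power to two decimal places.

For two equal groups, power = Φ(d·√(n/2) − z_{α}).
d·√(n/2) = 0.46 × √(17/2) = 0.46 × 2.915 = 1.341.
z_β = 1.341 − 1.645 = -0.304.
Power = Φ(-0.304) = 0.381.

power ≈ 0.38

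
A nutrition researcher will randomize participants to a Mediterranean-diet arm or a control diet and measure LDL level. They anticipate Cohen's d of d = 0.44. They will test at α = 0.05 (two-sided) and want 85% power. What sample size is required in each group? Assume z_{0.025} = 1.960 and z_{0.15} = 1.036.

n = 93 per group

For two independent groups with equal n: n = 2·((z_{α/2} + z_β) / d)².
z_{α/2} + z_β = 1.960 + 1.036 = 2.996.
n = 2 × (2.996 / 0.44)² = 2 × 6.809² = 2 × 46.36 = 92.7.
Round up to the next whole participant.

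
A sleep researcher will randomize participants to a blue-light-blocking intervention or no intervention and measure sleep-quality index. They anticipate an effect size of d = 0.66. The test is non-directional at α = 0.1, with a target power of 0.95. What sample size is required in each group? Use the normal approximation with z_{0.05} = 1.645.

n = 50 per group

For two independent groups with equal n: n = 2·((z_{α/2} + z_β) / d)².
z_{α/2} + z_β = 1.645 + 1.645 = 3.290.
n = 2 × (3.290 / 0.66)² = 2 × 4.985² = 2 × 24.85 = 49.7.
Round up to the next whole participant.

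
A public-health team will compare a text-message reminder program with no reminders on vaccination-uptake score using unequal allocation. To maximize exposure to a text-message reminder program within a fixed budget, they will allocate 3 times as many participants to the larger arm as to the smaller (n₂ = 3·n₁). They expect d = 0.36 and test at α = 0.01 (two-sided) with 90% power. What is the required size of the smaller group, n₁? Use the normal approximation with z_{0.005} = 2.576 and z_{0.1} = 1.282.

With allocation ratio k = n₂/n₁ = 3, Var(x̄₁−x̄₂) = σ²(1/n₁ + 1/(k·n₁)) = σ²·(k+1)/(k·n₁).
So n₁ = (1 + 1/k)·((z_{α/2} + z_β)/d)² = 1.333 × (3.858/0.36)².
n₁ = 1.333 × 114.85 = 153.1.
Round up: n₁ = 154, giving n₂ = 3 × 154 = 462.

n₁ = 154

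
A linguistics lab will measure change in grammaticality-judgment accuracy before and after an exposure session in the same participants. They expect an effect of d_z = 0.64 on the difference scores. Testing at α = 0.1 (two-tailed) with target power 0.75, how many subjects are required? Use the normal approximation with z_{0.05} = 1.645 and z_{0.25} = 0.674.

n = 14 pairs

For a paired (one-sample on differences) test: n = ((z_{α/2} + z_β) / d)².
z_{α/2} + z_β = 1.645 + 0.674 = 2.319.
n = (2.319 / 0.64)² = 3.623² = 13.13.
Round up.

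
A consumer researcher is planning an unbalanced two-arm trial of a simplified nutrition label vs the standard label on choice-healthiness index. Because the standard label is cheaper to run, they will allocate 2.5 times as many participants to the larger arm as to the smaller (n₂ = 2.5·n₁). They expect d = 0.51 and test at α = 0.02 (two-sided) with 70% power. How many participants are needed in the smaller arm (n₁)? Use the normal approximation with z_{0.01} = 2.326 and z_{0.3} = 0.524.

With allocation ratio k = n₂/n₁ = 2.5, Var(x̄₁−x̄₂) = σ²(1/n₁ + 1/(k·n₁)) = σ²·(k+1)/(k·n₁).
So n₁ = (1 + 1/k)·((z_{α/2} + z_β)/d)² = 1.400 × (2.850/0.51)².
n₁ = 1.400 × 31.23 = 43.7.
Round up: n₁ = 44, giving n₂ = 2.5 × 44 = 110.

n₁ = 44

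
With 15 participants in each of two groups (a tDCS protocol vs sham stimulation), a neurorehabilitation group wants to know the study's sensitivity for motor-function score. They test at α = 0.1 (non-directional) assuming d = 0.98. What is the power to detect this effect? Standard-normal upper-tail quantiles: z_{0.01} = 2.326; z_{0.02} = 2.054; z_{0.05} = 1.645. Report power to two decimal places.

power ≈ 0.85

For two equal groups, power = Φ(d·√(n/2) − z_{α/2}).
d·√(n/2) = 0.98 × √(15/2) = 0.98 × 2.739 = 2.684.
z_β = 2.684 − 1.645 = 1.039.
Power = Φ(1.039) = 0.851.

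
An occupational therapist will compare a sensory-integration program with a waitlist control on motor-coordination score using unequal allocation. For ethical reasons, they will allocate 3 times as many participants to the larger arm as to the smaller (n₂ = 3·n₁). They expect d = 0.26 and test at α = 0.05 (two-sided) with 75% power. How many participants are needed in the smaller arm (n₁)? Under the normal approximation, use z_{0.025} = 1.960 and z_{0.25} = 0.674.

n₁ = 137

With allocation ratio k = n₂/n₁ = 3, Var(x̄₁−x̄₂) = σ²(1/n₁ + 1/(k·n₁)) = σ²·(k+1)/(k·n₁).
So n₁ = (1 + 1/k)·((z_{α/2} + z_β)/d)² = 1.333 × (2.634/0.26)².
n₁ = 1.333 × 102.63 = 136.8.
Round up: n₁ = 137, giving n₂ = 3 × 137 = 411.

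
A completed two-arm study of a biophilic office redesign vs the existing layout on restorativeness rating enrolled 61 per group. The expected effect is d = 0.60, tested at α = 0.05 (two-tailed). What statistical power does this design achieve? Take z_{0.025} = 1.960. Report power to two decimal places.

For two equal groups, power = Φ(d·√(n/2) − z_{α/2}).
d·√(n/2) = 0.60 × √(61/2) = 0.60 × 5.523 = 3.314.
z_β = 3.314 − 1.960 = 1.354.
Power = Φ(1.354) = 0.912.

power ≈ 0.91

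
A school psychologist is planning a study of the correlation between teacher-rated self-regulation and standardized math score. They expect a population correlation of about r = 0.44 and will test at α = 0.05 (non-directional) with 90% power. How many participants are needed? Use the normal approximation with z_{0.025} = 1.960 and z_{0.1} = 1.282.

Fisher's z: C = ½·ln((1+r)/(1−r)) = ½·ln(2.5714) = 0.4722.
n = ((z_{α/2} + z_β)/C)² + 3.
(1.960 + 1.282) / 0.4722 = 3.242 / 0.4722 = 6.866.
n = 6.866² + 3 = 47.14 + 3 = 50.1.
Round up.

n = 51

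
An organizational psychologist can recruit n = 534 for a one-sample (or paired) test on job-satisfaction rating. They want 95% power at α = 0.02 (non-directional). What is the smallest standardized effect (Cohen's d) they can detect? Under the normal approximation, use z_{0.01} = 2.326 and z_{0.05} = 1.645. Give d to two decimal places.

d_min ≈ 0.17

For a single sample (or paired design) of n = 534: d_min = (z_{α/2} + z_β)/√n.
z-sum = 2.326 + 1.645 = 3.971.
d_min = 3.971 / √534 = 3.971 / 23.108 = 0.172.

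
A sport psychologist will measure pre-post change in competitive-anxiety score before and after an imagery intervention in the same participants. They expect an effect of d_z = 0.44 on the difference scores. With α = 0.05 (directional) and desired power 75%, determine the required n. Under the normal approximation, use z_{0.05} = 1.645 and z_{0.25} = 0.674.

For a paired (one-sample on differences) test: n = ((z_{α} + z_β) / d)².
z_{α} + z_β = 1.645 + 0.674 = 2.319.
n = (2.319 / 0.44)² = 5.270² = 27.78.
Round up.

n = 28 pairs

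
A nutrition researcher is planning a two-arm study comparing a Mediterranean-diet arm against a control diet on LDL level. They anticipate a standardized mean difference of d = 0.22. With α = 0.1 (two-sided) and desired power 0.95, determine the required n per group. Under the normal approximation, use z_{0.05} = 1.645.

n = 448 per group

For two independent groups with equal n: n = 2·((z_{α/2} + z_β) / d)².
z_{α/2} + z_β = 1.645 + 1.645 = 3.290.
n = 2 × (3.290 / 0.22)² = 2 × 14.955² = 2 × 223.64 = 447.3.
Round up to the next whole participant.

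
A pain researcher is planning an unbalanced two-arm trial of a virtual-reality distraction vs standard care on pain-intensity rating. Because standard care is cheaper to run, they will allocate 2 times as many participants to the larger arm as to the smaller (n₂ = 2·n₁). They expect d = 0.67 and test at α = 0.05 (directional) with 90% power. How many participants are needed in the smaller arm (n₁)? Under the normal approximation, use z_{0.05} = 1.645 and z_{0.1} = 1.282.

With allocation ratio k = n₂/n₁ = 2, Var(x̄₁−x̄₂) = σ²(1/n₁ + 1/(k·n₁)) = σ²·(k+1)/(k·n₁).
So n₁ = (1 + 1/k)·((z_{α} + z_β)/d)² = 1.500 × (2.927/0.67)².
n₁ = 1.500 × 19.09 = 28.6.
Round up: n₁ = 29, giving n₂ = 2 × 29 = 58.

n₁ = 29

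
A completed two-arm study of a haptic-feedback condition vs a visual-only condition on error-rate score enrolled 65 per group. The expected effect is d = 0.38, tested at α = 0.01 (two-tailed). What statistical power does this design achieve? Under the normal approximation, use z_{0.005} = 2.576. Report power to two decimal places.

power ≈ 0.34

For two equal groups, power = Φ(d·√(n/2) − z_{α/2}).
d·√(n/2) = 0.38 × √(65/2) = 0.38 × 5.701 = 2.166.
z_β = 2.166 − 2.576 = -0.410.
Power = Φ(-0.410) = 0.341.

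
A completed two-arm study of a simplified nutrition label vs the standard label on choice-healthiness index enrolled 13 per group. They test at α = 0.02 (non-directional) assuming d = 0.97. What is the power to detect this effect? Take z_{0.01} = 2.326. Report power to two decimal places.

For two equal groups, power = Φ(d·√(n/2) − z_{α/2}).
d·√(n/2) = 0.97 × √(13/2) = 0.97 × 2.550 = 2.473.
z_β = 2.473 − 2.326 = 0.147.
Power = Φ(0.147) = 0.558.

power ≈ 0.56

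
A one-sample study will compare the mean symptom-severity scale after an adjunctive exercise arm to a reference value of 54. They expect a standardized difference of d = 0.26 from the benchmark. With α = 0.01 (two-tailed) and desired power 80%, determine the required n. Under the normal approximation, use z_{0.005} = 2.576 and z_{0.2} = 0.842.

n = 173

For a one-sample test: n = ((z_{α/2} + z_β) / d)².
z_{α/2} + z_β = 2.576 + 0.842 = 3.418.
n = (3.418 / 0.26)² = 13.146² = 172.82.
Round up.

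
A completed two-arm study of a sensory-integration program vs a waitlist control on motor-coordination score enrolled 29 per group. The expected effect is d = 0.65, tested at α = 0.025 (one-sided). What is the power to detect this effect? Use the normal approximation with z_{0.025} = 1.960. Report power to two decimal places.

power ≈ 0.70

For two equal groups, power = Φ(d·√(n/2) − z_{α}).
d·√(n/2) = 0.65 × √(29/2) = 0.65 × 3.808 = 2.475.
z_β = 2.475 − 1.960 = 0.515.
Power = Φ(0.515) = 0.697.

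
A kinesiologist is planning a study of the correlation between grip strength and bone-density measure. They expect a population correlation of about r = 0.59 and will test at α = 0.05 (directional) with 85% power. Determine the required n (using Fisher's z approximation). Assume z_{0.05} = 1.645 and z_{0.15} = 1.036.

n = 19

Fisher's z: C = ½·ln((1+r)/(1−r)) = ½·ln(3.8780) = 0.6777.
n = ((z_{α} + z_β)/C)² + 3.
(1.645 + 1.036) / 0.6777 = 2.681 / 0.6777 = 3.956.
n = 3.956² + 3 = 15.65 + 3 = 18.7.
Round up.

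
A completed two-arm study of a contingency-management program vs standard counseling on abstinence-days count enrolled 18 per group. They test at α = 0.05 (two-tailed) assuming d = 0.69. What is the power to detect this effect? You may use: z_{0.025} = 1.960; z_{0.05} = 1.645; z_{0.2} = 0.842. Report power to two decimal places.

power ≈ 0.54

For two equal groups, power = Φ(d·√(n/2) − z_{α/2}).
d·√(n/2) = 0.69 × √(18/2) = 0.69 × 3.000 = 2.070.
z_β = 2.070 − 1.960 = 0.110.
Power = Φ(0.110) = 0.544.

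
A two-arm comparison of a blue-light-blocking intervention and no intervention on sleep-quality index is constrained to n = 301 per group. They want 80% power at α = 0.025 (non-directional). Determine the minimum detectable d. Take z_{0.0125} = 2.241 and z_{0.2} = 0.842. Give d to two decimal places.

For two independent groups of n = 301 each: d_min = (z_{α/2} + z_β)·√(2/n).
z-sum = 2.241 + 0.842 = 3.083.
d_min = 3.083 × √(2/301) = 3.083 × 0.0815 = 0.251.

d_min ≈ 0.25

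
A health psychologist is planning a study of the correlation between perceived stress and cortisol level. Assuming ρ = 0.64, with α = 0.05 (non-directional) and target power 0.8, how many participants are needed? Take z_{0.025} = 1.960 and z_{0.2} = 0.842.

Fisher's z: C = ½·ln((1+r)/(1−r)) = ½·ln(4.5556) = 0.7582.
n = ((z_{α/2} + z_β)/C)² + 3.
(1.960 + 0.842) / 0.7582 = 2.802 / 0.7582 = 3.696.
n = 3.696² + 3 = 13.66 + 3 = 16.7.
Round up.

n = 17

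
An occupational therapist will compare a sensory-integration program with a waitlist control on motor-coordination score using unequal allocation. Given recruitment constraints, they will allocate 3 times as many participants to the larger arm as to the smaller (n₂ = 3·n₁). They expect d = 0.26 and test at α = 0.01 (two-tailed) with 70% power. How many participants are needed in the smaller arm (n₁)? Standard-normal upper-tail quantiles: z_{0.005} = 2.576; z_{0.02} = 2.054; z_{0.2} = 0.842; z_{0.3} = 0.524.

With allocation ratio k = n₂/n₁ = 3, Var(x̄₁−x̄₂) = σ²(1/n₁ + 1/(k·n₁)) = σ²·(k+1)/(k·n₁).
So n₁ = (1 + 1/k)·((z_{α/2} + z_β)/d)² = 1.333 × (3.100/0.26)².
n₁ = 1.333 × 142.16 = 189.5.
Round up: n₁ = 190, giving n₂ = 3 × 190 = 570.

n₁ = 190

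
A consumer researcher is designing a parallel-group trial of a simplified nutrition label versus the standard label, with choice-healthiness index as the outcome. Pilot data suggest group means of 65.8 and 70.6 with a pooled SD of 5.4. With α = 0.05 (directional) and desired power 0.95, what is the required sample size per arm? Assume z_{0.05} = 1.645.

Cohen's d = |M₁ − M₂| / SD_pooled = |65.8 − 70.6| / 5.4 = 4.8 / 5.4 = 0.889.
For two independent groups with equal n: n = 2·((z_{α} + z_β) / d)².
z_{α} + z_β = 1.645 + 1.645 = 3.290.
n = 2 × (3.290 / 0.889)² = 2 × 3.701² = 2 × 13.70 = 27.4.
Round up to the next whole participant.

n = 28 per group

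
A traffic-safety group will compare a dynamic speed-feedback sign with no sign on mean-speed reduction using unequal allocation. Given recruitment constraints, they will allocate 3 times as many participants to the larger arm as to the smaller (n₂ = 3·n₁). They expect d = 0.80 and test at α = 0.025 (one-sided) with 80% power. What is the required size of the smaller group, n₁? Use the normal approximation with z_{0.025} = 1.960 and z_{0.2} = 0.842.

With allocation ratio k = n₂/n₁ = 3, Var(x̄₁−x̄₂) = σ²(1/n₁ + 1/(k·n₁)) = σ²·(k+1)/(k·n₁).
So n₁ = (1 + 1/k)·((z_{α} + z_β)/d)² = 1.333 × (2.802/0.80)².
n₁ = 1.333 × 12.27 = 16.4.
Round up: n₁ = 17, giving n₂ = 3 × 17 = 51.

n₁ = 17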